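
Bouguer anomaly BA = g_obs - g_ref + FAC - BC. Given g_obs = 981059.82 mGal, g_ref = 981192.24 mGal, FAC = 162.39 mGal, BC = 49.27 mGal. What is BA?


BA = g_obs - g_ref + FAC - BC
= 981059.82 - 981192.24 + 162.39 - 49.27
= -19.3 mGal

-19.3


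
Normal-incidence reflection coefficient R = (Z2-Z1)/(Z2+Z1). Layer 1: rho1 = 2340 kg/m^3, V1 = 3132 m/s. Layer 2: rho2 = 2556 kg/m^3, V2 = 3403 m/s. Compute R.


Z1 = 2340 * 3132 = 7328880
Z2 = 2556 * 3403 = 8698068
R = (8698068 - 7328880) / (8698068 + 7328880) = 1369188 / 16026948 = 0.0854

0.0854


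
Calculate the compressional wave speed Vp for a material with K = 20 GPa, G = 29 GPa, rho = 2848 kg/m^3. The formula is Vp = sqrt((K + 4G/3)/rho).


First compute the effective modulus:
K + 4G/3 = 20e9 + 4*29e9/3 = 58666666666.67 Pa
Then divide by density:
58666666666.67 / 2848 = 20599250.9363 Pa/(kg/m^3)
Take the square root:
Vp = sqrt(20599250.9363) = 4538.64 m/s

4538.64


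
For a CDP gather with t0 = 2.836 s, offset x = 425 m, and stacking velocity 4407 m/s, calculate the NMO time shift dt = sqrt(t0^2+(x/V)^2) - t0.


x/Vnmo = 425/4407 = 0.096437
(x/Vnmo)^2 = 0.0093
t0^2 = 8.042896
sqrt(8.042896 + 0.0093) = 2.837639
dt = 2.837639 - 2.836 = 0.001639

0.001639


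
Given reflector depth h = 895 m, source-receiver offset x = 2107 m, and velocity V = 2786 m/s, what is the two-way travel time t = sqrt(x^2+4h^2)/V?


x^2 + 4h^2 = 2107^2 + 4*895^2 = 4439449 + 3204100 = 7643549
sqrt(7643549) = 2764.6969
t = 2764.6969 / 2786 = 0.9924 s

0.9924


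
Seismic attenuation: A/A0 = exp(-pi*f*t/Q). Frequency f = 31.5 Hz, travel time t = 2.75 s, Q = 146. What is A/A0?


pi*f*t/Q = pi*31.5*2.75/146 = 1.863976
A/A0 = exp(-1.863976) = 0.155055

0.155055


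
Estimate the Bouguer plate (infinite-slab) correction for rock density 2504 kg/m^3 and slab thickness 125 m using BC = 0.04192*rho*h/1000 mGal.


BC = 0.04192 * rho * h / 1000
= 0.04192 * 2504 * 125 / 1000
= 13.121 mGal

13.121


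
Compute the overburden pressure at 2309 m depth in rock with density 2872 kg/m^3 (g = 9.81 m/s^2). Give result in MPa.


P = rho * g * z / 1e6
= 2872 * 9.81 * 2309 / 1e6
= 65054504.88 / 1e6
= 65.0545 MPa

65.0545


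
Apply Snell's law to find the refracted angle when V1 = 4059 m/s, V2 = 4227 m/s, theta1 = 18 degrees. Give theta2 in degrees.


sin(theta1) = sin(18 deg) = 0.309017
sin(theta2) = V2/V1 * sin(theta1) = 4227/4059 * 0.309017 = 0.321807
theta2 = arcsin(0.321807) = 18.7722 degrees

18.7722


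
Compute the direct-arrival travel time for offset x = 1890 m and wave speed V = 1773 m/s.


t = x / V
= 1890 / 1773
= 1.066 s

1.066


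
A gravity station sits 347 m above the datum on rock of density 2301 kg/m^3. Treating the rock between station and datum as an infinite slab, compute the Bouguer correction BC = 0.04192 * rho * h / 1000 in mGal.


BC = 0.04192 * rho * h / 1000
= 0.04192 * 2301 * 347 / 1000
= 33.4709 mGal

33.4709


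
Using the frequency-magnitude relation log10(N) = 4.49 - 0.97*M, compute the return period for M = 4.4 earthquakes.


log10(N) = 4.49 - 0.97*4.4 = 0.222
N = 10^0.222 = 1.667247
T = 1/N = 1/1.667247 = 0.5998 years

0.5998


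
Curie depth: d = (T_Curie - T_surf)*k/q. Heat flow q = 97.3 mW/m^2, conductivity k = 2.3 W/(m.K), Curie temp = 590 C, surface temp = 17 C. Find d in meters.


T_Curie - T_surf = 590 - 17 = 573 C
Convert q to W/m^2: 97.3 mW/m^2 = 0.0973 W/m^2
d = 573 * 2.3 / 0.0973 = 13544.71 m

13544.71


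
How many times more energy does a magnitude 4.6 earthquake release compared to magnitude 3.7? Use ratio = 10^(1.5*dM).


M2 - M1 = 4.6 - 3.7 = 0.9
1.5 * 0.9 = 1.35
ratio = 10^1.35 = 22.39

22.39


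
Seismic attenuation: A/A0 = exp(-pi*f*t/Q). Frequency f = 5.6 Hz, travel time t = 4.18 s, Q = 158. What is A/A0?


pi*f*t/Q = pi*5.6*4.18/158 = 0.465433
A/A0 = exp(-0.465433) = 0.627863

0.627863


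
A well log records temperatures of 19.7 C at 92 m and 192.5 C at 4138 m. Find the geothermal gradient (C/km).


dT = 192.5 - 19.7 = 172.8 C
dz = 4138 - 92 = 4046 m
gradient = dT/dz * 1000 = 172.8/4046 * 1000 = 42.7088 C/km

42.7088


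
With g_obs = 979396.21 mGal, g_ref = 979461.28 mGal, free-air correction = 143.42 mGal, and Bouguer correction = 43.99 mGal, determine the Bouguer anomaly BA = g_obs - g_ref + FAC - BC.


BA = g_obs - g_ref + FAC - BC
= 979396.21 - 979461.28 + 143.42 - 43.99
= 34.36 mGal

34.36


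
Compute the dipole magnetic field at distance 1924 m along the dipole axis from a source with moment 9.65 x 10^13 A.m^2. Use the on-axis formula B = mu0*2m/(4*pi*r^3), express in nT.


m = 9.65 x 10^13 = 96500000000000 A.m^2
2m = 193000000000000 A.m^2
r^3 = 1924^3 = 7122217024
B = (4pi*10^-7) * 193000000000000 / (4*pi * 7122217024) * 1e9
= 242530952.857132 / 89500418719.48 * 1e9
= 2709830.3709 nT

2709830.3709


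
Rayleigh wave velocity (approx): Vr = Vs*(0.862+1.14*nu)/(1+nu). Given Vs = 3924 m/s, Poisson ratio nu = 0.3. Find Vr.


Numerator factor = 0.862 + 1.14*0.3 = 1.204
Denominator = 1 + 0.3 = 1.3
Vr = 3924 * 1.204 / 1.3 = 3634.23 m/s

3634.23


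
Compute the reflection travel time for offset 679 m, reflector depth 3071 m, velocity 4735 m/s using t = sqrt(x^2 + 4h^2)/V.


x^2 + 4h^2 = 679^2 + 4*3071^2 = 461041 + 37724164 = 38185205
sqrt(38185205) = 6179.4179
t = 6179.4179 / 4735 = 1.3051 s

1.3051


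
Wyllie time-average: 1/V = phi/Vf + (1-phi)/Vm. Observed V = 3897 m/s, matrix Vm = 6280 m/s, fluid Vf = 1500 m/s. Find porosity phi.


1/V - 1/Vm = 1/3897 - 1/6280 = 9.737e-05
1/Vf - 1/Vm = 1/1500 - 1/6280 = 0.00050743
phi = 9.737e-05 / 0.00050743 = 0.1919

0.1919


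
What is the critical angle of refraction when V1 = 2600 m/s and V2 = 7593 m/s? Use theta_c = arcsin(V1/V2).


V1/V2 = 2600/7593 = 0.342421
theta_c = arcsin(0.342421) = 20.0244 degrees

20.0244


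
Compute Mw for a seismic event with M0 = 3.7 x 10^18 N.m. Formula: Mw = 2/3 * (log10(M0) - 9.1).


log10(M0) = log10(3.7 x 10^18) = 18.5682
Mw = 2/3 * (18.5682 - 9.1)
= 2/3 * 9.4682
= 6.31

6.31


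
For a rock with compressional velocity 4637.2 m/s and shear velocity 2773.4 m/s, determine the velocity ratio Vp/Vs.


Vp/Vs = 4637.2 / 2773.4
= 1.672

1.672


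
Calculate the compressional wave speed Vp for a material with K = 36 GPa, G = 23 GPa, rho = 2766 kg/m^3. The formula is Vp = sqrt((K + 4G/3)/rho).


First compute the effective modulus:
K + 4G/3 = 36e9 + 4*23e9/3 = 66666666666.67 Pa
Then divide by density:
66666666666.67 / 2766 = 24102193.2996 Pa/(kg/m^3)
Take the square root:
Vp = sqrt(24102193.2996) = 4909.4 m/s

4909.4


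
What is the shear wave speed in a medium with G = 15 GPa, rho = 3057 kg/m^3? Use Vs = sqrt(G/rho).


Convert G to Pa: G = 15e9 Pa
Compute G/rho = 15e9 / 3057 = 4906771.3445
Vs = sqrt(4906771.3445) = 2215.12 m/s

2215.12


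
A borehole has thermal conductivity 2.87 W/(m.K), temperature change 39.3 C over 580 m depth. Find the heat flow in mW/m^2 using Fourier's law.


q = k * dT / dz * 1000
= 2.87 * 39.3 / 580 * 1000
= 0.194467 * 1000
= 194.4672 mW/m^2

194.4672


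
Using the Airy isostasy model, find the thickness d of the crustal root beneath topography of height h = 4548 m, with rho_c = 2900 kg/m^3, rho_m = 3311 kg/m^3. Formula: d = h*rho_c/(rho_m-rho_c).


rho_m - rho_c = 3311 - 2900 = 411
d = 4548 * 2900 / 411
= 13189200 / 411
= 32090.51 m

32090.51


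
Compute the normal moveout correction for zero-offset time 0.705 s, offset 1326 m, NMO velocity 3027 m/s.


x/Vnmo = 1326/3027 = 0.438057
(x/Vnmo)^2 = 0.191894
t0^2 = 0.497025
sqrt(0.497025 + 0.191894) = 0.830012
dt = 0.830012 - 0.705 = 0.125012

0.125012


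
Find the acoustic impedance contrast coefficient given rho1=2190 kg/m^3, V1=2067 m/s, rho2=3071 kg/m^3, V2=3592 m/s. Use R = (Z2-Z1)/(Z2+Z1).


Z1 = 2190 * 2067 = 4526730
Z2 = 3071 * 3592 = 11031032
R = (11031032 - 4526730) / (11031032 + 4526730) = 6504302 / 15557762 = 0.4181

0.4181


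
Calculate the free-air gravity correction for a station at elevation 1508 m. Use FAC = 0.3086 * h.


FAC = 0.3086 * h
= 0.3086 * 1508
= 465.3688 mGal

465.3688


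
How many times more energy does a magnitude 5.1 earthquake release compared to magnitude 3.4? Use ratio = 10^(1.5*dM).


M2 - M1 = 5.1 - 3.4 = 1.7
1.5 * 1.7 = 2.55
ratio = 10^2.55 = 354.81

354.81


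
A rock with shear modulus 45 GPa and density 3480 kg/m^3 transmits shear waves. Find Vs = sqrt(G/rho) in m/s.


Convert G to Pa: G = 45e9 Pa
Compute G/rho = 45e9 / 3480 = 12931034.4828
Vs = sqrt(12931034.4828) = 3595.97 m/s

3595.97


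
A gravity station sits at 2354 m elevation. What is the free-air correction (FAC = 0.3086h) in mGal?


FAC = 0.3086 * h
= 0.3086 * 2354
= 726.4444 mGal

726.4444


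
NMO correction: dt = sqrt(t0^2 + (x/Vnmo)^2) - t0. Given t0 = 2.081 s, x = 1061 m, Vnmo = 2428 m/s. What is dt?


x/Vnmo = 1061/2428 = 0.436985
(x/Vnmo)^2 = 0.190956
t0^2 = 4.330561
sqrt(4.330561 + 0.190956) = 2.126386
dt = 2.126386 - 2.081 = 0.045386

0.045386


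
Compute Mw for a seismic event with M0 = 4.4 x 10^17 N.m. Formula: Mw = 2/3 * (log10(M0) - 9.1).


log10(M0) = log10(4.4 x 10^17) = 17.6435
Mw = 2/3 * (17.6435 - 9.1)
= 2/3 * 8.5435
= 5.7

5.7


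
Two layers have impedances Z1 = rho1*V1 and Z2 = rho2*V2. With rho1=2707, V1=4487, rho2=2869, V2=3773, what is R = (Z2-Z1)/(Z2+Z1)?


Z1 = 2707 * 4487 = 12146309
Z2 = 2869 * 3773 = 10824737
R = (10824737 - 12146309) / (10824737 + 12146309) = -1321572 / 22971046 = -0.0575

-0.0575


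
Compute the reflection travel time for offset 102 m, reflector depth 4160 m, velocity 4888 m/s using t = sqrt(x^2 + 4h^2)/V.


x^2 + 4h^2 = 102^2 + 4*4160^2 = 10404 + 69222400 = 69232804
sqrt(69232804) = 8320.6252
t = 8320.6252 / 4888 = 1.7023 s

1.7023


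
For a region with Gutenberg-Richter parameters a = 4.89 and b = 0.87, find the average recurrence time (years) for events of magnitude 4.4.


log10(N) = 4.89 - 0.87*4.4 = 1.062
N = 10^1.062 = 11.534533
T = 1/N = 1/11.534533 = 0.0867 years

0.0867


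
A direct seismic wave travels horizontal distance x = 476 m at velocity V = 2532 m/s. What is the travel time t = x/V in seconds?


t = x / V
= 476 / 2532
= 0.188 s

0.188


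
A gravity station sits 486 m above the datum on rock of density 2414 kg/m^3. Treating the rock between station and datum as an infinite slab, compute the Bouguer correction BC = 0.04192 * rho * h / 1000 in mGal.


BC = 0.04192 * rho * h / 1000
= 0.04192 * 2414 * 486 / 1000
= 49.1807 mGal

49.1807


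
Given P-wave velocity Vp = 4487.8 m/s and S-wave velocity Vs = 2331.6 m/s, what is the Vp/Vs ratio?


Vp/Vs = 4487.8 / 2331.6
= 1.9248

1.9248


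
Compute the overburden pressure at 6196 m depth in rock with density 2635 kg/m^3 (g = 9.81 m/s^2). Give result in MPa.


P = rho * g * z / 1e6
= 2635 * 9.81 * 6196 / 1e6
= 160162572.6 / 1e6
= 160.1626 MPa

160.1626


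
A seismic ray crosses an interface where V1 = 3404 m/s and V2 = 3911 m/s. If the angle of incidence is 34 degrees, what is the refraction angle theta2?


sin(theta1) = sin(34 deg) = 0.559193
sin(theta2) = V2/V1 * sin(theta1) = 3911/3404 * 0.559193 = 0.64248
theta2 = arcsin(0.64248) = 39.977 degrees

39.977


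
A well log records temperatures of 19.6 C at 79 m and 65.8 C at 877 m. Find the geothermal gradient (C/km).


dT = 65.8 - 19.6 = 46.2 C
dz = 877 - 79 = 798 m
gradient = dT/dz * 1000 = 46.2/798 * 1000 = 57.8947 C/km

57.8947


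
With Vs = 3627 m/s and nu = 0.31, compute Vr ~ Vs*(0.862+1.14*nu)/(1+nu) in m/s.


Numerator factor = 0.862 + 1.14*0.31 = 1.2154
Denominator = 1 + 0.31 = 1.31
Vr = 3627 * 1.2154 / 1.31 = 3365.08 m/s

3365.08


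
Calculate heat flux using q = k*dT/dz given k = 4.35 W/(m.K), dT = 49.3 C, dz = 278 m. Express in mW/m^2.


q = k * dT / dz * 1000
= 4.35 * 49.3 / 278 * 1000
= 0.771421 * 1000
= 771.4209 mW/m^2

771.4209


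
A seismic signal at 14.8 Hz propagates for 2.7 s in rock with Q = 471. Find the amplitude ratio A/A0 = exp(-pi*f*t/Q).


pi*f*t/Q = pi*14.8*2.7/471 = 0.266535
A/A0 = exp(-0.266535) = 0.766029

0.766029


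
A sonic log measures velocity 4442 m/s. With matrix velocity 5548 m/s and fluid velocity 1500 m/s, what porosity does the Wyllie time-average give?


1/V - 1/Vm = 1/4442 - 1/5548 = 4.488e-05
1/Vf - 1/Vm = 1/1500 - 1/5548 = 0.00048642
phi = 4.488e-05 / 0.00048642 = 0.0923

0.0923


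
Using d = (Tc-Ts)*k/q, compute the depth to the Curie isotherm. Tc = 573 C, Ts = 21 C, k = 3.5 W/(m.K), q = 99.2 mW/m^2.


T_Curie - T_surf = 573 - 21 = 552 C
Convert q to W/m^2: 99.2 mW/m^2 = 0.0992 W/m^2
d = 552 * 3.5 / 0.0992 = 19475.81 m

19475.81


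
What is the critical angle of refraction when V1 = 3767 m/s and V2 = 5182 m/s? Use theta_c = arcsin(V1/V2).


V1/V2 = 3767/5182 = 0.726939
theta_c = arcsin(0.726939) = 46.6304 degrees

46.6304


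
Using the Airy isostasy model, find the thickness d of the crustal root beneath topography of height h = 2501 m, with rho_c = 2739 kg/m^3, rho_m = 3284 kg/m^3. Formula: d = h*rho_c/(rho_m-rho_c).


rho_m - rho_c = 3284 - 2739 = 545
d = 2501 * 2739 / 545
= 6850239 / 545
= 12569.25 m

12569.25


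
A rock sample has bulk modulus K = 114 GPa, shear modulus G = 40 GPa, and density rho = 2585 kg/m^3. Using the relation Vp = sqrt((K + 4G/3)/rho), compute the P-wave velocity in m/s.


First compute the effective modulus:
K + 4G/3 = 114e9 + 4*40e9/3 = 167333333333.33 Pa
Then divide by density:
167333333333.33 / 2585 = 64732430.6899 Pa/(kg/m^3)
Take the square root:
Vp = sqrt(64732430.6899) = 8045.65 m/s

8045.65


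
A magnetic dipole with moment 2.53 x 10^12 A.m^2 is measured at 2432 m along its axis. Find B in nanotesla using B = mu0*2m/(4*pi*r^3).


m = 2.53 x 10^12 = 2530000000000 A.m^2
2m = 5060000000000 A.m^2
r^3 = 2432^3 = 14384365568
B = (4pi*10^-7) * 5060000000000 / (4*pi * 14384365568) * 1e9
= 6358583.530866 / 180759268779.92 * 1e9
= 35177.0815 nT

35177.0815


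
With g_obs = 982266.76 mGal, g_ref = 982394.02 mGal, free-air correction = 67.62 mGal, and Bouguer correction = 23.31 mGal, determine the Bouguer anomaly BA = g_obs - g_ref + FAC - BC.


BA = g_obs - g_ref + FAC - BC
= 982266.76 - 982394.02 + 67.62 - 23.31
= -82.95 mGal

-82.95


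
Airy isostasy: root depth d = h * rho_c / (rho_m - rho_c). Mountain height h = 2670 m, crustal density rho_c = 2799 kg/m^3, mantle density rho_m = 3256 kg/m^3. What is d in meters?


rho_m - rho_c = 3256 - 2799 = 457
d = 2670 * 2799 / 457
= 7473330 / 457
= 16353.02 m

16353.02


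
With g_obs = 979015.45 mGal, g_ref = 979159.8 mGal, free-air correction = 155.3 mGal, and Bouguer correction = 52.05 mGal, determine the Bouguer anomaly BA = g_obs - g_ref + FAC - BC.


BA = g_obs - g_ref + FAC - BC
= 979015.45 - 979159.8 + 155.3 - 52.05
= -41.1 mGal

-41.1


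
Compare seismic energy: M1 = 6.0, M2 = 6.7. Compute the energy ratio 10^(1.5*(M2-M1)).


M2 - M1 = 6.7 - 6.0 = 0.7
1.5 * 0.7 = 1.05
ratio = 10^1.05 = 11.22

11.22


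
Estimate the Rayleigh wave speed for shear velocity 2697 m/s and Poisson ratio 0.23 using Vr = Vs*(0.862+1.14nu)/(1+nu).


Numerator factor = 0.862 + 1.14*0.23 = 1.1242
Denominator = 1 + 0.23 = 1.23
Vr = 2697 * 1.1242 / 1.23 = 2465.01 m/s

2465.01


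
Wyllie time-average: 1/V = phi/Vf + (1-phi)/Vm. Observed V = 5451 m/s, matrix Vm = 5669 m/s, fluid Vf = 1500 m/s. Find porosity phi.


1/V - 1/Vm = 1/5451 - 1/5669 = 7.05e-06
1/Vf - 1/Vm = 1/1500 - 1/5669 = 0.00049027
phi = 7.05e-06 / 0.00049027 = 0.0144

0.0144


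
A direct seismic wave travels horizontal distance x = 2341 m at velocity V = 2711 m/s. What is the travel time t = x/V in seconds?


t = x / V
= 2341 / 2711
= 0.8635 s

0.8635


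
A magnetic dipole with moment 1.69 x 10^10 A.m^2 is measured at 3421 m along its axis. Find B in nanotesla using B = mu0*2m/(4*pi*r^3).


m = 1.69 x 10^10 = 16900000000 A.m^2
2m = 33800000000 A.m^2
r^3 = 3421^3 = 40036787461
B = (4pi*10^-7) * 33800000000 / (4*pi * 40036787461) * 1e9
= 42474.332677 / 503117109443.25 * 1e9
= 84.4224 nT

84.4224


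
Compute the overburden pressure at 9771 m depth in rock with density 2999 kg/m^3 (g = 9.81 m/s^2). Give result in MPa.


P = rho * g * z / 1e6
= 2999 * 9.81 * 9771 / 1e6
= 287464676.49 / 1e6
= 287.4647 MPa

287.4647


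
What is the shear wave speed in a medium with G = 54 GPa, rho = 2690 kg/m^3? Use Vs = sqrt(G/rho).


Convert G to Pa: G = 54e9 Pa
Compute G/rho = 54e9 / 2690 = 20074349.4424
Vs = sqrt(20074349.4424) = 4480.44 m/s

4480.44


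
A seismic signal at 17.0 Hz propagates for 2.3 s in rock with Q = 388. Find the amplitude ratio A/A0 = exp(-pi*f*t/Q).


pi*f*t/Q = pi*17.0*2.3/388 = 0.316588
A/A0 = exp(-0.316588) = 0.728631

0.728631


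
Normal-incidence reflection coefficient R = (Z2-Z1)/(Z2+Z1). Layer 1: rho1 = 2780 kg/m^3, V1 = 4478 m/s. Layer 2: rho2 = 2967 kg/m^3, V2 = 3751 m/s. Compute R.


Z1 = 2780 * 4478 = 12448840
Z2 = 2967 * 3751 = 11129217
R = (11129217 - 12448840) / (11129217 + 12448840) = -1319623 / 23578057 = -0.056

-0.056


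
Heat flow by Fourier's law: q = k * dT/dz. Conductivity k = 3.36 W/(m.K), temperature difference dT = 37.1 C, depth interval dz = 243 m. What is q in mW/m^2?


q = k * dT / dz * 1000
= 3.36 * 37.1 / 243 * 1000
= 0.512988 * 1000
= 512.9877 mW/m^2

512.9877


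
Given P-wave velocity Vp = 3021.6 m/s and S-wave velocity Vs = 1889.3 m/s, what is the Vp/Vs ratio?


Vp/Vs = 3021.6 / 1889.3
= 1.5993

1.5993


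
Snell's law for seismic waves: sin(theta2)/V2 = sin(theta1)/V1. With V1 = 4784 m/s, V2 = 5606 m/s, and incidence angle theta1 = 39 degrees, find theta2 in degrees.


sin(theta1) = sin(39 deg) = 0.62932
sin(theta2) = V2/V1 * sin(theta1) = 5606/4784 * 0.62932 = 0.737452
theta2 = arcsin(0.737452) = 47.5148 degrees

47.5148


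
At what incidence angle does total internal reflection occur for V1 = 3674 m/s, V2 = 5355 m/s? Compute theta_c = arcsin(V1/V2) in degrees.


V1/V2 = 3674/5355 = 0.686088
theta_c = arcsin(0.686088) = 43.3212 degrees

43.3212


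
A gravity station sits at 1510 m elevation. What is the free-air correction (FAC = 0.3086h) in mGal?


FAC = 0.3086 * h
= 0.3086 * 1510
= 465.986 mGal

465.986


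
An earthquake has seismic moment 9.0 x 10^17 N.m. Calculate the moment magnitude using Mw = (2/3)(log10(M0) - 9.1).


log10(M0) = log10(9.0 x 10^17) = 17.9542
Mw = 2/3 * (17.9542 - 9.1)
= 2/3 * 8.8542
= 5.9

5.9


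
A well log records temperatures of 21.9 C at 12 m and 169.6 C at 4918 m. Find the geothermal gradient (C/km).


dT = 169.6 - 21.9 = 147.7 C
dz = 4918 - 12 = 4906 m
gradient = dT/dz * 1000 = 147.7/4906 * 1000 = 30.106 C/km

30.106


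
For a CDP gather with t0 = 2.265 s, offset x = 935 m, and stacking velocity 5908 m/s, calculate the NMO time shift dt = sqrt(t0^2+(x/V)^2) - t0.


x/Vnmo = 935/5908 = 0.15826
(x/Vnmo)^2 = 0.025046
t0^2 = 5.130225
sqrt(5.130225 + 0.025046) = 2.270522
dt = 2.270522 - 2.265 = 0.005522

0.005522


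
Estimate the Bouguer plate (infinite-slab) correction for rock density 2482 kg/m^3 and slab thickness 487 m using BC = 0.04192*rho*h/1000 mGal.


BC = 0.04192 * rho * h / 1000
= 0.04192 * 2482 * 487 / 1000
= 50.6701 mGal

50.6701


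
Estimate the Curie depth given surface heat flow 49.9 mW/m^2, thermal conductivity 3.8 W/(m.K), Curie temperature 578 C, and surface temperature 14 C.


T_Curie - T_surf = 578 - 14 = 564 C
Convert q to W/m^2: 49.9 mW/m^2 = 0.0499 W/m^2
d = 564 * 3.8 / 0.0499 = 42949.9 m

42949.9


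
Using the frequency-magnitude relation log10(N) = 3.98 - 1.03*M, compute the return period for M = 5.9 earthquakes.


log10(N) = 3.98 - 1.03*5.9 = -2.097
N = 10^-2.097 = 0.007998
T = 1/N = 1/0.007998 = 125.0259 years

125.0259


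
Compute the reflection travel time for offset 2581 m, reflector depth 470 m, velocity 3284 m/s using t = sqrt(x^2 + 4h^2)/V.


x^2 + 4h^2 = 2581^2 + 4*470^2 = 6661561 + 883600 = 7545161
sqrt(7545161) = 2746.8456
t = 2746.8456 / 3284 = 0.8364 s

0.8364


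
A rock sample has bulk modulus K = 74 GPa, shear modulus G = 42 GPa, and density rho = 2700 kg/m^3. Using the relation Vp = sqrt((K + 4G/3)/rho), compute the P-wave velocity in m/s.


First compute the effective modulus:
K + 4G/3 = 74e9 + 4*42e9/3 = 130000000000.0 Pa
Then divide by density:
130000000000.0 / 2700 = 48148148.1481 Pa/(kg/m^3)
Take the square root:
Vp = sqrt(48148148.1481) = 6938.89 m/s

6938.89


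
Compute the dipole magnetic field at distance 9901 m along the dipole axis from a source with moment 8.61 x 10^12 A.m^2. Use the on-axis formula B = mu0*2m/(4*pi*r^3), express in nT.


m = 8.61 x 10^12 = 8610000000000 A.m^2
2m = 17220000000000 A.m^2
r^3 = 9901^3 = 970593059701
B = (4pi*10^-7) * 17220000000000 / (4*pi * 970593059701) * 1e9
= 21639290.197926 / 12196832103927.6 * 1e9
= 1774.173 nT

1774.173


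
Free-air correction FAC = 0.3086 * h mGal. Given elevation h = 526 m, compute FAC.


FAC = 0.3086 * h
= 0.3086 * 526
= 162.3236 mGal

162.3236


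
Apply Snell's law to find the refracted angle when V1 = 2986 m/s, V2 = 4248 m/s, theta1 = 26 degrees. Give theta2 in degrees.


sin(theta1) = sin(26 deg) = 0.438371
sin(theta2) = V2/V1 * sin(theta1) = 4248/2986 * 0.438371 = 0.623644
theta2 = arcsin(0.623644) = 38.5827 degrees

38.5827


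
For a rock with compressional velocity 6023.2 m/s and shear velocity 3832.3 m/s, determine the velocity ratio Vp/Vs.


Vp/Vs = 6023.2 / 3832.3
= 1.5717

1.5717


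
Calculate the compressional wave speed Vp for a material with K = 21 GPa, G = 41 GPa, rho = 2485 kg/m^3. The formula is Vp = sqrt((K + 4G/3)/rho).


First compute the effective modulus:
K + 4G/3 = 21e9 + 4*41e9/3 = 75666666666.67 Pa
Then divide by density:
75666666666.67 / 2485 = 30449362.8437 Pa/(kg/m^3)
Take the square root:
Vp = sqrt(30449362.8437) = 5518.09 m/s

5518.09


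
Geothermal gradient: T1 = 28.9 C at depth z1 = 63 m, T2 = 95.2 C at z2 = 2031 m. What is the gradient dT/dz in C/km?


dT = 95.2 - 28.9 = 66.3 C
dz = 2031 - 63 = 1968 m
gradient = dT/dz * 1000 = 66.3/1968 * 1000 = 33.689 C/km

33.689


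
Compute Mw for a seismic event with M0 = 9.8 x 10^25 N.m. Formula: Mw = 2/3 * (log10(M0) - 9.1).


log10(M0) = log10(9.8 x 10^25) = 25.9912
Mw = 2/3 * (25.9912 - 9.1)
= 2/3 * 16.8912
= 11.26

11.26


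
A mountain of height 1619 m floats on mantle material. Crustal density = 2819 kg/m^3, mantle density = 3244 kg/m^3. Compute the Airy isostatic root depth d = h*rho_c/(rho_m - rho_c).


rho_m - rho_c = 3244 - 2819 = 425
d = 1619 * 2819 / 425
= 4563961 / 425
= 10738.73 m

10738.73


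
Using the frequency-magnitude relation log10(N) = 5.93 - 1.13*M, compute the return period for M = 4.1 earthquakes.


log10(N) = 5.93 - 1.13*4.1 = 1.297
N = 10^1.297 = 19.81527
T = 1/N = 1/19.81527 = 0.0505 years

0.0505


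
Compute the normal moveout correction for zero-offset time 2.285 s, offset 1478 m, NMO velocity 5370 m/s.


x/Vnmo = 1478/5370 = 0.275233
(x/Vnmo)^2 = 0.075753
t0^2 = 5.221225
sqrt(5.221225 + 0.075753) = 2.301516
dt = 2.301516 - 2.285 = 0.016516

0.016516


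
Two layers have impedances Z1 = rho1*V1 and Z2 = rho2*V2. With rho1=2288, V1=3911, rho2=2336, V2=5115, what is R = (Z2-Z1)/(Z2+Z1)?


Z1 = 2288 * 3911 = 8948368
Z2 = 2336 * 5115 = 11948640
R = (11948640 - 8948368) / (11948640 + 8948368) = 3000272 / 20897008 = 0.1436

0.1436


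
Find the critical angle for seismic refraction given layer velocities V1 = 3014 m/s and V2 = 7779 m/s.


V1/V2 = 3014/7779 = 0.387453
theta_c = arcsin(0.387453) = 22.7961 degrees

22.7961


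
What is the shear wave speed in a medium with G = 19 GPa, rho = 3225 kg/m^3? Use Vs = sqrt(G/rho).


Convert G to Pa: G = 19e9 Pa
Compute G/rho = 19e9 / 3225 = 5891472.8682
Vs = sqrt(5891472.8682) = 2427.24 m/s

2427.24


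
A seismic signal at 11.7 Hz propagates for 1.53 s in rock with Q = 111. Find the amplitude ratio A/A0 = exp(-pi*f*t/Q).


pi*f*t/Q = pi*11.7*1.53/111 = 0.506645
A/A0 = exp(-0.506645) = 0.602513

0.602513


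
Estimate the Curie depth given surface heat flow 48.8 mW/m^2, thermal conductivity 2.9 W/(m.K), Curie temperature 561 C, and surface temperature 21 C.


T_Curie - T_surf = 561 - 21 = 540 C
Convert q to W/m^2: 48.8 mW/m^2 = 0.0488 W/m^2
d = 540 * 2.9 / 0.0488 = 32090.16 m

32090.16


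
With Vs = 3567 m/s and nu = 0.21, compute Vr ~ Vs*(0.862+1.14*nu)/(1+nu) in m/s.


Numerator factor = 0.862 + 1.14*0.21 = 1.1014
Denominator = 1 + 0.21 = 1.21
Vr = 3567 * 1.1014 / 1.21 = 3246.85 m/s

3246.85


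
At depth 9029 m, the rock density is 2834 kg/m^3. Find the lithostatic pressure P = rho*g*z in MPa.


P = rho * g * z / 1e6
= 2834 * 9.81 * 9029 / 1e6
= 251020104.66 / 1e6
= 251.0201 MPa

251.0201


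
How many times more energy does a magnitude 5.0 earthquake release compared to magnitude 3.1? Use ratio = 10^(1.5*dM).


M2 - M1 = 5.0 - 3.1 = 1.9
1.5 * 1.9 = 2.85
ratio = 10^2.85 = 707.95

707.95


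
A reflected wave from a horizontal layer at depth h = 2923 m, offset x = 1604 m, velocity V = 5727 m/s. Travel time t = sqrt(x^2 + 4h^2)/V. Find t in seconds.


x^2 + 4h^2 = 1604^2 + 4*2923^2 = 2572816 + 34175716 = 36748532
sqrt(36748532) = 6062.0567
t = 6062.0567 / 5727 = 1.0585 s

1.0585


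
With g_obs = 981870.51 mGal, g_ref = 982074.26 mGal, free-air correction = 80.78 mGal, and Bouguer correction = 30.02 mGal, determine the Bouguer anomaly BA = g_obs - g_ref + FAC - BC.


BA = g_obs - g_ref + FAC - BC
= 981870.51 - 982074.26 + 80.78 - 30.02
= -152.99 mGal

-152.99


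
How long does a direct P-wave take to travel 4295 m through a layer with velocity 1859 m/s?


t = x / V
= 4295 / 1859
= 2.3104 s

2.3104


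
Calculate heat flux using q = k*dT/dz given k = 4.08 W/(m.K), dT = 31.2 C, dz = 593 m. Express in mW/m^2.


q = k * dT / dz * 1000
= 4.08 * 31.2 / 593 * 1000
= 0.214664 * 1000
= 214.6644 mW/m^2

214.6644


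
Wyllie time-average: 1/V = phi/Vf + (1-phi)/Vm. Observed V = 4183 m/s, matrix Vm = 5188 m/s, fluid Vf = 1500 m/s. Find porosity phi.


1/V - 1/Vm = 1/4183 - 1/5188 = 4.631e-05
1/Vf - 1/Vm = 1/1500 - 1/5188 = 0.00047391
phi = 4.631e-05 / 0.00047391 = 0.0977

0.0977


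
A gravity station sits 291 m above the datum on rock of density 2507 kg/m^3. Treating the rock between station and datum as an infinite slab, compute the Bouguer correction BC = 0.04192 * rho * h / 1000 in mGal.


BC = 0.04192 * rho * h / 1000
= 0.04192 * 2507 * 291 / 1000
= 30.5822 mGal

30.5822


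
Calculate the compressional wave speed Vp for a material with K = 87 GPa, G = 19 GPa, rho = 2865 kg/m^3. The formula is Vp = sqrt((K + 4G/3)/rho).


First compute the effective modulus:
K + 4G/3 = 87e9 + 4*19e9/3 = 112333333333.33 Pa
Then divide by density:
112333333333.33 / 2865 = 39208842.3502 Pa/(kg/m^3)
Take the square root:
Vp = sqrt(39208842.3502) = 6261.7 m/s

6261.7


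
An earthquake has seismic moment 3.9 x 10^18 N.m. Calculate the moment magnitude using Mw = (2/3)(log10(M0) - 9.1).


log10(M0) = log10(3.9 x 10^18) = 18.5911
Mw = 2/3 * (18.5911 - 9.1)
= 2/3 * 9.4911
= 6.33

6.33


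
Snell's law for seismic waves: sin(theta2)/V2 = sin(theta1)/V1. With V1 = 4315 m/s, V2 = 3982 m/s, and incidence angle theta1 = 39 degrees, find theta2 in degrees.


sin(theta1) = sin(39 deg) = 0.62932
sin(theta2) = V2/V1 * sin(theta1) = 3982/4315 * 0.62932 = 0.580754
theta2 = arcsin(0.580754) = 35.5036 degrees

35.5036


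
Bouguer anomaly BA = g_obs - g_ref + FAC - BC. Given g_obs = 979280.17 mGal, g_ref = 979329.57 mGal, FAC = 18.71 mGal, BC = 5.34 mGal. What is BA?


BA = g_obs - g_ref + FAC - BC
= 979280.17 - 979329.57 + 18.71 - 5.34
= -36.03 mGal

-36.03


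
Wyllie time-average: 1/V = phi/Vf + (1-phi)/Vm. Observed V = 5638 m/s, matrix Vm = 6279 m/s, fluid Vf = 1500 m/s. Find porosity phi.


1/V - 1/Vm = 1/5638 - 1/6279 = 1.811e-05
1/Vf - 1/Vm = 1/1500 - 1/6279 = 0.00050741
phi = 1.811e-05 / 0.00050741 = 0.0357

0.0357


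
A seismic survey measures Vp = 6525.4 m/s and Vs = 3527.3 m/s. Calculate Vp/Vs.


Vp/Vs = 6525.4 / 3527.3
= 1.85

1.85


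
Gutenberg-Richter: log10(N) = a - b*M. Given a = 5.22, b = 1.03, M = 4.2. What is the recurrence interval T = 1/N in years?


log10(N) = 5.22 - 1.03*4.2 = 0.894
N = 10^0.894 = 7.834296
T = 1/N = 1/7.834296 = 0.1276 years

0.1276


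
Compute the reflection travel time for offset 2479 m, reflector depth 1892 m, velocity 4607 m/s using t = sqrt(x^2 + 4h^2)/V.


x^2 + 4h^2 = 2479^2 + 4*1892^2 = 6145441 + 14318656 = 20464097
sqrt(20464097) = 4523.726
t = 4523.726 / 4607 = 0.9819 s

0.9819


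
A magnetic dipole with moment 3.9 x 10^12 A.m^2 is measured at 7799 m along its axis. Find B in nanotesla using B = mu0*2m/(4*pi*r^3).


m = 3.9 x 10^12 = 3900000000000 A.m^2
2m = 7800000000000 A.m^2
r^3 = 7799^3 = 474369503399
B = (4pi*10^-7) * 7800000000000 / (4*pi * 474369503399) * 1e9
= 9801769.0792 / 5961102987861.35 * 1e9
= 1644.2878 nT

1644.2878


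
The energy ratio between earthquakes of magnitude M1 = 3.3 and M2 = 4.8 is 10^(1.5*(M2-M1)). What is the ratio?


M2 - M1 = 4.8 - 3.3 = 1.5
1.5 * 1.5 = 2.25
ratio = 10^2.25 = 177.83

177.83


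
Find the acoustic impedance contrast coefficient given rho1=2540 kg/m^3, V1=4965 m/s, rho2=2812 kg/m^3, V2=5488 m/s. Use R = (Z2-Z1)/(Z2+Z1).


Z1 = 2540 * 4965 = 12611100
Z2 = 2812 * 5488 = 15432256
R = (15432256 - 12611100) / (15432256 + 12611100) = 2821156 / 28043356 = 0.1006

0.1006


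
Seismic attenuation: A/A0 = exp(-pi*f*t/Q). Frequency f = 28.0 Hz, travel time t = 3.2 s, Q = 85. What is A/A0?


pi*f*t/Q = pi*28.0*3.2/85 = 3.311608
A/A0 = exp(-3.311608) = 0.036457

0.036457


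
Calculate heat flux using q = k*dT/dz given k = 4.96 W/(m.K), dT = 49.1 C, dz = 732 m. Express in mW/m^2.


q = k * dT / dz * 1000
= 4.96 * 49.1 / 732 * 1000
= 0.332699 * 1000
= 332.6995 mW/m^2

332.6995


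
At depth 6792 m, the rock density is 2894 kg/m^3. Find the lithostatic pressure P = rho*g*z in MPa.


P = rho * g * z / 1e6
= 2894 * 9.81 * 6792 / 1e6
= 192825830.88 / 1e6
= 192.8258 MPa

192.8258


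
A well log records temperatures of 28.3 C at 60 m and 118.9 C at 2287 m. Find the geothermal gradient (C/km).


dT = 118.9 - 28.3 = 90.6 C
dz = 2287 - 60 = 2227 m
gradient = dT/dz * 1000 = 90.6/2227 * 1000 = 40.6825 C/km

40.6825


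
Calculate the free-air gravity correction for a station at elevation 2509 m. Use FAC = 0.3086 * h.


FAC = 0.3086 * h
= 0.3086 * 2509
= 774.2774 mGal

774.2774


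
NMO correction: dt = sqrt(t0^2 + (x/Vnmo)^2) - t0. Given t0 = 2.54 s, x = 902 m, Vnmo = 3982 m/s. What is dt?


x/Vnmo = 902/3982 = 0.226519
(x/Vnmo)^2 = 0.051311
t0^2 = 6.4516
sqrt(6.4516 + 0.051311) = 2.550081
dt = 2.550081 - 2.54 = 0.010081

0.010081


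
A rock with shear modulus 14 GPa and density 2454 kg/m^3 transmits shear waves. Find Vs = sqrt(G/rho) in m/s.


Convert G to Pa: G = 14e9 Pa
Compute G/rho = 14e9 / 2454 = 5704971.4751
Vs = sqrt(5704971.4751) = 2388.51 m/s

2388.51


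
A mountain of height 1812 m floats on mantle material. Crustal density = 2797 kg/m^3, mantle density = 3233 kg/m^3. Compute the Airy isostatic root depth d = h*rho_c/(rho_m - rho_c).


rho_m - rho_c = 3233 - 2797 = 436
d = 1812 * 2797 / 436
= 5068164 / 436
= 11624.23 m

11624.23


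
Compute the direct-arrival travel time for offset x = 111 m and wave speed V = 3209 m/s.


t = x / V
= 111 / 3209
= 0.0346 s

0.0346


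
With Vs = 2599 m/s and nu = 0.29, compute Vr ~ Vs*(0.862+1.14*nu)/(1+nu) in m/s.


Numerator factor = 0.862 + 1.14*0.29 = 1.1926
Denominator = 1 + 0.29 = 1.29
Vr = 2599 * 1.1926 / 1.29 = 2402.77 m/s

2402.77


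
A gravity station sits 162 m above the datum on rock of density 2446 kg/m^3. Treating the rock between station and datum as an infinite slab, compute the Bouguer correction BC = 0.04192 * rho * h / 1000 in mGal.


BC = 0.04192 * rho * h / 1000
= 0.04192 * 2446 * 162 / 1000
= 16.6109 mGal

16.6109


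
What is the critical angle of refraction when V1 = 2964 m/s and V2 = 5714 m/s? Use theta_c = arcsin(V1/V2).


V1/V2 = 2964/5714 = 0.518726
theta_c = arcsin(0.518726) = 31.2468 degrees

31.2468


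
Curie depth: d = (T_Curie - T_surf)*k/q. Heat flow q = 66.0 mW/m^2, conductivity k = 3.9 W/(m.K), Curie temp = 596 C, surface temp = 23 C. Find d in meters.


T_Curie - T_surf = 596 - 23 = 573 C
Convert q to W/m^2: 66.0 mW/m^2 = 0.066 W/m^2
d = 573 * 3.9 / 0.066 = 33859.09 m

33859.09


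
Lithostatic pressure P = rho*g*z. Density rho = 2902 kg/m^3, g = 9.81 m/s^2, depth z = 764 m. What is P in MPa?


P = rho * g * z / 1e6
= 2902 * 9.81 * 764 / 1e6
= 21750025.68 / 1e6
= 21.75 MPa

21.75


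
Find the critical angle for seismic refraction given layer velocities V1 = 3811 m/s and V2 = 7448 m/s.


V1/V2 = 3811/7448 = 0.511681
theta_c = arcsin(0.511681) = 30.7759 degrees

30.7759


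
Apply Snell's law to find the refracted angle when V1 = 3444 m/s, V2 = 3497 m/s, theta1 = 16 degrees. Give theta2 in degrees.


sin(theta1) = sin(16 deg) = 0.275637
sin(theta2) = V2/V1 * sin(theta1) = 3497/3444 * 0.275637 = 0.279879
theta2 = arcsin(0.279879) = 16.253 degrees

16.253


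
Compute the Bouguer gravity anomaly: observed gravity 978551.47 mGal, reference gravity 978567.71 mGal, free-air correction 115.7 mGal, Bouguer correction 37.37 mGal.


BA = g_obs - g_ref + FAC - BC
= 978551.47 - 978567.71 + 115.7 - 37.37
= 62.09 mGal

62.09


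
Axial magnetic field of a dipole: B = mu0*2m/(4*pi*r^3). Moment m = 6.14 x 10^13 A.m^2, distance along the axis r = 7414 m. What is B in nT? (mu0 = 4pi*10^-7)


m = 6.14 x 10^13 = 61400000000000 A.m^2
2m = 122800000000000 A.m^2
r^3 = 7414^3 = 407528273944
B = (4pi*10^-7) * 122800000000000 / (4*pi * 407528273944) * 1e9
= 154315031.144331 / 5121151326210.4 * 1e9
= 30132.8786 nT

30132.8786


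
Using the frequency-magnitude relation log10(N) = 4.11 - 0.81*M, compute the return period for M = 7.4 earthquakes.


log10(N) = 4.11 - 0.81*7.4 = -1.884
N = 10^-1.884 = 0.013062
T = 1/N = 1/0.013062 = 76.5597 years

76.5597


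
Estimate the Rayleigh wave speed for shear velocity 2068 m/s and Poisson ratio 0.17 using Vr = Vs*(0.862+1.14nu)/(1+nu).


Numerator factor = 0.862 + 1.14*0.17 = 1.0558
Denominator = 1 + 0.17 = 1.17
Vr = 2068 * 1.0558 / 1.17 = 1866.15 m/s

1866.15


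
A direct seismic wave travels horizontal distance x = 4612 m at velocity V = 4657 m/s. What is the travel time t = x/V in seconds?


t = x / V
= 4612 / 4657
= 0.9903 s

0.9903


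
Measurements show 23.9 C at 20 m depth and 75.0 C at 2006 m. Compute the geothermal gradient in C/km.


dT = 75.0 - 23.9 = 51.1 C
dz = 2006 - 20 = 1986 m
gradient = dT/dz * 1000 = 51.1/1986 * 1000 = 25.7301 C/km

25.7301


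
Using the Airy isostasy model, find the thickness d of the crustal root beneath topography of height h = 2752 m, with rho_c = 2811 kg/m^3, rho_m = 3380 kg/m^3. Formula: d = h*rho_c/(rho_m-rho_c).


rho_m - rho_c = 3380 - 2811 = 569
d = 2752 * 2811 / 569
= 7735872 / 569
= 13595.56 m

13595.56


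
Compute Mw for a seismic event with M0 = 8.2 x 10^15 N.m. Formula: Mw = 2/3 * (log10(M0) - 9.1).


log10(M0) = log10(8.2 x 10^15) = 15.9138
Mw = 2/3 * (15.9138 - 9.1)
= 2/3 * 6.8138
= 4.54

4.54


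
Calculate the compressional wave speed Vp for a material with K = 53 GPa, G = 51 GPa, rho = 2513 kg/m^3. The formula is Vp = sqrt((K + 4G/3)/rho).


First compute the effective modulus:
K + 4G/3 = 53e9 + 4*51e9/3 = 121000000000.0 Pa
Then divide by density:
121000000000.0 / 2513 = 48149621.9658 Pa/(kg/m^3)
Take the square root:
Vp = sqrt(48149621.9658) = 6938.99 m/s

6938.99


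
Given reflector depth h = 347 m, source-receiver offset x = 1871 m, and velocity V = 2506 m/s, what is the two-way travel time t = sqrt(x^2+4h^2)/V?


x^2 + 4h^2 = 1871^2 + 4*347^2 = 3500641 + 481636 = 3982277
sqrt(3982277) = 1995.5643
t = 1995.5643 / 2506 = 0.7963 s

0.7963


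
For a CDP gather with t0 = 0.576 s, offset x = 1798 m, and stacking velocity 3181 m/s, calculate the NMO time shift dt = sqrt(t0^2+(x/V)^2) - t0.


x/Vnmo = 1798/3181 = 0.565231
(x/Vnmo)^2 = 0.319486
t0^2 = 0.331776
sqrt(0.331776 + 0.319486) = 0.807008
dt = 0.807008 - 0.576 = 0.231008

0.231008


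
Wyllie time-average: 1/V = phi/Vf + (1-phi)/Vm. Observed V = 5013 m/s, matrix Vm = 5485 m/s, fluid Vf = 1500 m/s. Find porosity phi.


1/V - 1/Vm = 1/5013 - 1/5485 = 1.717e-05
1/Vf - 1/Vm = 1/1500 - 1/5485 = 0.00048435
phi = 1.717e-05 / 0.00048435 = 0.0354

0.0354


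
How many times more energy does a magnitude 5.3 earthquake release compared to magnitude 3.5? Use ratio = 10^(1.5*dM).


M2 - M1 = 5.3 - 3.5 = 1.8
1.5 * 1.8 = 2.7
ratio = 10^2.7 = 501.19

501.19


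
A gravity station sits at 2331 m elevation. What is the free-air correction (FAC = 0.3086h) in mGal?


FAC = 0.3086 * h
= 0.3086 * 2331
= 719.3466 mGal

719.3466


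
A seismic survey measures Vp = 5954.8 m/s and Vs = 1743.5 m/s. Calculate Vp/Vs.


Vp/Vs = 5954.8 / 1743.5
= 3.4154

3.4154


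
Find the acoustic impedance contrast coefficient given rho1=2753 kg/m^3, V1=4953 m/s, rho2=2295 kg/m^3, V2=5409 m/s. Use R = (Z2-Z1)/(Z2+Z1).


Z1 = 2753 * 4953 = 13635609
Z2 = 2295 * 5409 = 12413655
R = (12413655 - 13635609) / (12413655 + 13635609) = -1221954 / 26049264 = -0.0469

-0.0469


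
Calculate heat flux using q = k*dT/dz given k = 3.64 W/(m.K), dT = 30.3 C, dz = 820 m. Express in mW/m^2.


q = k * dT / dz * 1000
= 3.64 * 30.3 / 820 * 1000
= 0.134502 * 1000
= 134.5024 mW/m^2

134.5024


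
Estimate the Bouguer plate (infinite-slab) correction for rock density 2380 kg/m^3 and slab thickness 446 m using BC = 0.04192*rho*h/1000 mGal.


BC = 0.04192 * rho * h / 1000
= 0.04192 * 2380 * 446 / 1000
= 44.4972 mGal

44.4972


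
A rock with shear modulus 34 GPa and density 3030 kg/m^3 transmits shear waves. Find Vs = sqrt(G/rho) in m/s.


Convert G to Pa: G = 34e9 Pa
Compute G/rho = 34e9 / 3030 = 11221122.1122
Vs = sqrt(11221122.1122) = 3349.79 m/s

3349.79


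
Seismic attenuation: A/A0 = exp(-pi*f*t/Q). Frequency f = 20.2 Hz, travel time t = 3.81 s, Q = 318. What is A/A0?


pi*f*t/Q = pi*20.2*3.81/318 = 0.760325
A/A0 = exp(-0.760325) = 0.467515

0.467515


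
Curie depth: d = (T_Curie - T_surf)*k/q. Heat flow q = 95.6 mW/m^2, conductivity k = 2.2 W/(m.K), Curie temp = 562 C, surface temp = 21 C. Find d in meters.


T_Curie - T_surf = 562 - 21 = 541 C
Convert q to W/m^2: 95.6 mW/m^2 = 0.0956 W/m^2
d = 541 * 2.2 / 0.0956 = 12449.79 m

12449.79


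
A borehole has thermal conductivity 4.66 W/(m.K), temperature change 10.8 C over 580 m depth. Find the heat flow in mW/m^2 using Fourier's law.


q = k * dT / dz * 1000
= 4.66 * 10.8 / 580 * 1000
= 0.086772 * 1000
= 86.7724 mW/m^2

86.7724


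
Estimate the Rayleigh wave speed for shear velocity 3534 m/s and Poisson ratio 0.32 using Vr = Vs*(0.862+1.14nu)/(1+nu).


Numerator factor = 0.862 + 1.14*0.32 = 1.2268
Denominator = 1 + 0.32 = 1.32
Vr = 3534 * 1.2268 / 1.32 = 3284.48 m/s

3284.48


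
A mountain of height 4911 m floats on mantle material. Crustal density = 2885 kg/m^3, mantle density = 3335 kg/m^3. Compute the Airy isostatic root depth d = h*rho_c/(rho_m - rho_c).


rho_m - rho_c = 3335 - 2885 = 450
d = 4911 * 2885 / 450
= 14168235 / 450
= 31484.97 m

31484.97


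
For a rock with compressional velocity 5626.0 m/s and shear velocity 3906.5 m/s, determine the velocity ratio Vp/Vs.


Vp/Vs = 5626.0 / 3906.5
= 1.4402

1.4402


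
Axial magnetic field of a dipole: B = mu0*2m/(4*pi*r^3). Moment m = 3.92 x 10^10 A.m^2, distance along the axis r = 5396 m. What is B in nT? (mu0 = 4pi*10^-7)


m = 3.92 x 10^10 = 39200000000 A.m^2
2m = 78400000000 A.m^2
r^3 = 5396^3 = 157114339136
B = (4pi*10^-7) * 78400000000 / (4*pi * 157114339136) * 1e9
= 98520.345617 / 1974357014413.09 * 1e9
= 49.9 nT

49.9
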